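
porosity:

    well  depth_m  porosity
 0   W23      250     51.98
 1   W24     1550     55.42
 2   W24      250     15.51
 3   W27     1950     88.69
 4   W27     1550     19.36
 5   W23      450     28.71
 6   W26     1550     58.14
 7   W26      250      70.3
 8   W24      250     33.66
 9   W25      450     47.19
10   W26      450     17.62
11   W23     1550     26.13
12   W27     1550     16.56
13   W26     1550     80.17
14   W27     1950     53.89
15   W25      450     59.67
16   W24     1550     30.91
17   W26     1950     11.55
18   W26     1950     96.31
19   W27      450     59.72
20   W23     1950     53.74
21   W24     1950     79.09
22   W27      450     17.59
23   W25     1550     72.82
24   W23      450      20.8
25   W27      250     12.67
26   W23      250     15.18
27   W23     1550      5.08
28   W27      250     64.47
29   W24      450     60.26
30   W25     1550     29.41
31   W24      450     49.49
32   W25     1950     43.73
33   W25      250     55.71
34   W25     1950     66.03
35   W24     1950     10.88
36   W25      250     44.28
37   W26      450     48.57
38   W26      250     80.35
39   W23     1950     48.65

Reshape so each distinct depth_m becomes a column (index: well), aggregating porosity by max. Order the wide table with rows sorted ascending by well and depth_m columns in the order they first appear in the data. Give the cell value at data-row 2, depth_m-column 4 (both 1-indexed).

With rows sorted ascending by well, row 2 is well=W24. depth_m columns in first-appearance order: 250, 1550, 1950, 450; column 4 is 450.
Long rows with well=W24, depth_m=450: max(60.26, 49.49) = 60.26.

60.26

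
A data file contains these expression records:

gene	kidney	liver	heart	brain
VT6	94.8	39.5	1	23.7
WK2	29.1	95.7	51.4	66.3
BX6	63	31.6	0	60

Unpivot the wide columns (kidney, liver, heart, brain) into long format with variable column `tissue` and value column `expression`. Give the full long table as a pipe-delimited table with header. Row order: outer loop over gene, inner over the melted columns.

| gene | tissue | expression |
| VT6 | kidney | 94.8 |
| VT6 | liver | 39.5 |
| VT6 | heart | 1 |
| VT6 | brain | 23.7 |
| WK2 | kidney | 29.1 |
| WK2 | liver | 95.7 |
| WK2 | heart | 51.4 |
| WK2 | brain | 66.3 |
| BX6 | kidney | 63 |
| BX6 | liver | 31.6 |
| BX6 | heart | 0 |
| BX6 | brain | 60 |

Each (gene, column) pair becomes one row: 3 × 4 = 12 rows.
For example, (VT6, kidney) → expression=94.8.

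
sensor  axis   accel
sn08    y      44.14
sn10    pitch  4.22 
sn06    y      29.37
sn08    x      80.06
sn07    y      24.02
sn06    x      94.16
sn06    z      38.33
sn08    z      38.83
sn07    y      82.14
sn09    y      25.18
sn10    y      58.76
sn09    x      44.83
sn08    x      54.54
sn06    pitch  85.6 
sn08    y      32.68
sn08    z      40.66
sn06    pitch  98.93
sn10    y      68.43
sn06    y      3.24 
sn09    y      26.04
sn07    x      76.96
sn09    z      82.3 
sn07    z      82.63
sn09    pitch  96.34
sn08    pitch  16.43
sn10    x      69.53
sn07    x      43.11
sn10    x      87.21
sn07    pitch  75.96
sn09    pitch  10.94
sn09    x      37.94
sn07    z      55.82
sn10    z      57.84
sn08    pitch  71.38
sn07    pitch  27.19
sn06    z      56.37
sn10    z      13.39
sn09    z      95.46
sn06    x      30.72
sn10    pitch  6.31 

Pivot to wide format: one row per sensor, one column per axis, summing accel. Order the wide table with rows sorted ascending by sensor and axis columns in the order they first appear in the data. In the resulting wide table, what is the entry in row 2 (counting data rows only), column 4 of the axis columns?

138.45

With rows sorted ascending by sensor, row 2 is sensor=sn07. axis columns in first-appearance order: y, pitch, x, z; column 4 is z.
Long rows with sensor=sn07, axis=z: 82.63 + 55.82 = 138.45.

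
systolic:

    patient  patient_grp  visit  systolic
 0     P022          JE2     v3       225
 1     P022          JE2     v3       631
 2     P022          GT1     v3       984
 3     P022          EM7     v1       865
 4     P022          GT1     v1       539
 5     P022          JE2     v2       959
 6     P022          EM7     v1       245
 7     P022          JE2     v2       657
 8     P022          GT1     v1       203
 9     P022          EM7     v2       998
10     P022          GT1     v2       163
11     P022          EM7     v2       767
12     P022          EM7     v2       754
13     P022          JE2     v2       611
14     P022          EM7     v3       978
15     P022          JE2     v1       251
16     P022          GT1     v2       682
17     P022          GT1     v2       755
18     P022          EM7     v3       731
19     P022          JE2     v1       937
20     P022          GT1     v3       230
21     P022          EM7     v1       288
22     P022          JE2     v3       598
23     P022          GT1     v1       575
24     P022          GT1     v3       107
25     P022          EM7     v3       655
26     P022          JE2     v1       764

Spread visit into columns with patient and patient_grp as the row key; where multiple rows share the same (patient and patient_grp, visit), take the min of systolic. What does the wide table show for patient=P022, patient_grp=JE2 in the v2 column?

611

Rows with patient=P022, patient_grp=JE2 and visit=v2: systolic values are 959, 657, 611.
min(959, 657, 611) = 611.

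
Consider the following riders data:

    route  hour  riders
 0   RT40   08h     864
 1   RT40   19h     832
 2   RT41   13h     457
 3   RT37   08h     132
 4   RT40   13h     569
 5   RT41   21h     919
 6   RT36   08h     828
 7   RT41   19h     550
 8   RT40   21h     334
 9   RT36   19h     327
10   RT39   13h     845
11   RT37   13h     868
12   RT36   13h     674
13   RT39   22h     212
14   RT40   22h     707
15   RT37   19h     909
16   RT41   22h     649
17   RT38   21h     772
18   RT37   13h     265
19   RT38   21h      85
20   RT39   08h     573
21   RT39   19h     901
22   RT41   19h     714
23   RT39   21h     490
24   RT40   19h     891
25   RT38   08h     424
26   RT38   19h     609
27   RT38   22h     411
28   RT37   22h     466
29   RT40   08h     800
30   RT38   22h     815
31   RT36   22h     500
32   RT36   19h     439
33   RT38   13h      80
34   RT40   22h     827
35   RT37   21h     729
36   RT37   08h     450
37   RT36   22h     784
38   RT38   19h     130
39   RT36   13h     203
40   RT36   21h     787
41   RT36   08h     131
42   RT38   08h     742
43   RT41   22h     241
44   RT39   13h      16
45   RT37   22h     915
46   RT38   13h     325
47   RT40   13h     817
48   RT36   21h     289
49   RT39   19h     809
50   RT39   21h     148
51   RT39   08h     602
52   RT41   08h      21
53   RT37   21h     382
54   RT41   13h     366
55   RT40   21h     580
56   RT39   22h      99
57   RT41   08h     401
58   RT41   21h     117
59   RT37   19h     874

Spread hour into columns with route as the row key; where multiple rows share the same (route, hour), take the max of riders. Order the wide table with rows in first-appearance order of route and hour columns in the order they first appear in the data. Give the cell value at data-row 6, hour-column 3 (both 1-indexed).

325

With rows in first-appearance order of route, row 6 is route=RT38. hour columns in first-appearance order: 08h, 19h, 13h, 21h, 22h; column 3 is 13h.
Long rows with route=RT38, hour=13h: max(80, 325) = 325.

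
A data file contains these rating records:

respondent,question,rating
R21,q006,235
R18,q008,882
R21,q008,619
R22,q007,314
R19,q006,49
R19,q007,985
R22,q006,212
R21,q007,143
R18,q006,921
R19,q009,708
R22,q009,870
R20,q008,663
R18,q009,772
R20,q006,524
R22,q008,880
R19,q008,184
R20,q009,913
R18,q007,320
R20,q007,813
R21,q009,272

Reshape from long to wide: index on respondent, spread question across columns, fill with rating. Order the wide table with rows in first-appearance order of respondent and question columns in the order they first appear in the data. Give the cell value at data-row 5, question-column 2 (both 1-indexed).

With rows in first-appearance order of respondent, row 5 is respondent=R20. question columns in first-appearance order: q006, q008, q007, q009; column 2 is q008.
Long rows with respondent=R20, question=q008: rating = 663.

663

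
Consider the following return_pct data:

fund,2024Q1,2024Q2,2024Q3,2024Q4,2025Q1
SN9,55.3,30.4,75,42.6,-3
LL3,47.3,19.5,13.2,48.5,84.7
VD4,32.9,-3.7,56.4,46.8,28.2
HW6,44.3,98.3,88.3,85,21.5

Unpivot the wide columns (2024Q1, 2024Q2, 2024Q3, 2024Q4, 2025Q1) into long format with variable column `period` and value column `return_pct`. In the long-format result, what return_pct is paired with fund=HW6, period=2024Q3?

88.3

Unpivoting turns each (fund, wide-column) pair into one long row.
The wide cell at row HW6, column 2024Q3 holds 88.3, so the long row (HW6, 2024Q3) has return_pct=88.3.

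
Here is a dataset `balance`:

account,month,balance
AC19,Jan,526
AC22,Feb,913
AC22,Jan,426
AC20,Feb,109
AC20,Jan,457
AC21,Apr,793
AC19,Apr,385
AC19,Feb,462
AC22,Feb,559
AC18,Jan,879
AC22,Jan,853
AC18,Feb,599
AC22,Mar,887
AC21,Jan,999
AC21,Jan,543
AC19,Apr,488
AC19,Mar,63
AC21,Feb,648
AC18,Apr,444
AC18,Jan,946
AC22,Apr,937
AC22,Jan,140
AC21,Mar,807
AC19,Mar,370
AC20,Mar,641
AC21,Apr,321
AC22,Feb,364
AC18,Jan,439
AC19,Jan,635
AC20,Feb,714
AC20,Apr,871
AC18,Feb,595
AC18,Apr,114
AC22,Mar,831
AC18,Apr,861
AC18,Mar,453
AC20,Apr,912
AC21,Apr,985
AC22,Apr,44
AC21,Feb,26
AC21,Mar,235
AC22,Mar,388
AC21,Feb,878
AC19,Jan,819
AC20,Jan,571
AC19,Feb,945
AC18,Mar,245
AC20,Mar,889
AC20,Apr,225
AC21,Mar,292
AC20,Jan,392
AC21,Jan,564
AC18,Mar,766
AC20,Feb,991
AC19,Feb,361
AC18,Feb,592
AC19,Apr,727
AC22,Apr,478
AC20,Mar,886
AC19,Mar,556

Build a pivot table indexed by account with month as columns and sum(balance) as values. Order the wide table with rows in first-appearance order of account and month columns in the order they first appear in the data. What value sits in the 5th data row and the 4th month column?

With rows in first-appearance order of account, row 5 is account=AC18. month columns in first-appearance order: Jan, Feb, Apr, Mar; column 4 is Mar.
Long rows with account=AC18, month=Mar: 453 + 245 + 766 = 1464.

1464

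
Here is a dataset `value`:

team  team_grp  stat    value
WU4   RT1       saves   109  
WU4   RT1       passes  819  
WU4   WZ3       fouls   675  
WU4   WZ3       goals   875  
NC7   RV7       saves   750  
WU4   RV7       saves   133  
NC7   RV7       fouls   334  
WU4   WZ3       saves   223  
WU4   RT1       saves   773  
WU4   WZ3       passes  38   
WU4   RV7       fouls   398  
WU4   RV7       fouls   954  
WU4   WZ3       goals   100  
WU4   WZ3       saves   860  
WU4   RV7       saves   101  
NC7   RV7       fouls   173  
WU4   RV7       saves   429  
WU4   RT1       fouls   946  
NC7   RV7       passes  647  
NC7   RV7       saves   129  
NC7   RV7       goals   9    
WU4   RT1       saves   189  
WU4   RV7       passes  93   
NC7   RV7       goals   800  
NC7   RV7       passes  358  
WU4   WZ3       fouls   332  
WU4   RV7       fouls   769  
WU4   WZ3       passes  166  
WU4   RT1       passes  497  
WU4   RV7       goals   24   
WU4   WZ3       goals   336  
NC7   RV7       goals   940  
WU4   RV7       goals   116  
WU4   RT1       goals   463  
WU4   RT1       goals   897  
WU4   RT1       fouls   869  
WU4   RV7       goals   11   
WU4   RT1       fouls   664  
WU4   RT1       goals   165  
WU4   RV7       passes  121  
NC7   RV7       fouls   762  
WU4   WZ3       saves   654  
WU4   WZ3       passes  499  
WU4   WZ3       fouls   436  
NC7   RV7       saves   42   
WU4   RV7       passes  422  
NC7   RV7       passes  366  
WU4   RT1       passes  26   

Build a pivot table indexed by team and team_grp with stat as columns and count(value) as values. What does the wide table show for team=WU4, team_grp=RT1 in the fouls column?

3

Rows with team=WU4, team_grp=RT1 and stat=fouls: value values are 946, 869, 664.
3 rows match — count = 3.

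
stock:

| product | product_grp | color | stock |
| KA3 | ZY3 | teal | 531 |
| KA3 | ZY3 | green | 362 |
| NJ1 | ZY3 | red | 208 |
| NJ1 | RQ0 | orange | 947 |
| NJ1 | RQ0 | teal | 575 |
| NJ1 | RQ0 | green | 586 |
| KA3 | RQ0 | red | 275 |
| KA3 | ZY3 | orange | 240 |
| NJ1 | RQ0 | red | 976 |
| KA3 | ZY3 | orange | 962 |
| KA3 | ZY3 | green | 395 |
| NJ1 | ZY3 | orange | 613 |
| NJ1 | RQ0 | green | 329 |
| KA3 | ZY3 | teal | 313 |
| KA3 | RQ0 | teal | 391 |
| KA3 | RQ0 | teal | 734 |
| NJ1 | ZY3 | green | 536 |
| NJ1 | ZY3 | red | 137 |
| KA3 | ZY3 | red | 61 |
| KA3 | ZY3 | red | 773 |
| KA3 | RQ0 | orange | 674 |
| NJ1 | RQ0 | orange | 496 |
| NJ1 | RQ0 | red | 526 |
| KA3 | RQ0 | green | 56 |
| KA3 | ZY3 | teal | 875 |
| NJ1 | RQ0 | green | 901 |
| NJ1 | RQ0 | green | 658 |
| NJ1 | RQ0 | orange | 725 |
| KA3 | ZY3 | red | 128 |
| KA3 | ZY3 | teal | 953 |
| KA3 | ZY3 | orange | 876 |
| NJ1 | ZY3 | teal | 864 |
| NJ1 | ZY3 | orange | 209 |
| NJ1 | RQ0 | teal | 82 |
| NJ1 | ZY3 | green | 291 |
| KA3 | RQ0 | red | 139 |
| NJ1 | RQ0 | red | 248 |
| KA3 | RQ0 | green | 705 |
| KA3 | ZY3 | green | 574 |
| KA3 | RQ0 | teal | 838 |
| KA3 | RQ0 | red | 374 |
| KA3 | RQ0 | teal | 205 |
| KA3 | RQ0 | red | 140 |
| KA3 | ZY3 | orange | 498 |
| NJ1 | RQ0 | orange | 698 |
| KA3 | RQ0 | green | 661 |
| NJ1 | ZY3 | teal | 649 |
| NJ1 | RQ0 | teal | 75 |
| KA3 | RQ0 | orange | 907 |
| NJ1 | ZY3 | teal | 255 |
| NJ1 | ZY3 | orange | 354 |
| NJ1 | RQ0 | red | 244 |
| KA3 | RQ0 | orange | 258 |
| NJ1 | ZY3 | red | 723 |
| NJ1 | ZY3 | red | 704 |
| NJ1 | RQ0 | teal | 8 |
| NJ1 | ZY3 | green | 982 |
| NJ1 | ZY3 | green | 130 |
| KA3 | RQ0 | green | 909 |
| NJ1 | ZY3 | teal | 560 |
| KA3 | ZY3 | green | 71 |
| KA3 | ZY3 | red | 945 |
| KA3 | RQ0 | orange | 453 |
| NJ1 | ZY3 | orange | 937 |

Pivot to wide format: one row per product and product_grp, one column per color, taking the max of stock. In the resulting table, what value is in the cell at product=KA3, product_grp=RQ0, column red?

Rows with product=KA3, product_grp=RQ0 and color=red: stock values are 275, 139, 374, 140.
max(275, 139, 374, 140) = 374.

374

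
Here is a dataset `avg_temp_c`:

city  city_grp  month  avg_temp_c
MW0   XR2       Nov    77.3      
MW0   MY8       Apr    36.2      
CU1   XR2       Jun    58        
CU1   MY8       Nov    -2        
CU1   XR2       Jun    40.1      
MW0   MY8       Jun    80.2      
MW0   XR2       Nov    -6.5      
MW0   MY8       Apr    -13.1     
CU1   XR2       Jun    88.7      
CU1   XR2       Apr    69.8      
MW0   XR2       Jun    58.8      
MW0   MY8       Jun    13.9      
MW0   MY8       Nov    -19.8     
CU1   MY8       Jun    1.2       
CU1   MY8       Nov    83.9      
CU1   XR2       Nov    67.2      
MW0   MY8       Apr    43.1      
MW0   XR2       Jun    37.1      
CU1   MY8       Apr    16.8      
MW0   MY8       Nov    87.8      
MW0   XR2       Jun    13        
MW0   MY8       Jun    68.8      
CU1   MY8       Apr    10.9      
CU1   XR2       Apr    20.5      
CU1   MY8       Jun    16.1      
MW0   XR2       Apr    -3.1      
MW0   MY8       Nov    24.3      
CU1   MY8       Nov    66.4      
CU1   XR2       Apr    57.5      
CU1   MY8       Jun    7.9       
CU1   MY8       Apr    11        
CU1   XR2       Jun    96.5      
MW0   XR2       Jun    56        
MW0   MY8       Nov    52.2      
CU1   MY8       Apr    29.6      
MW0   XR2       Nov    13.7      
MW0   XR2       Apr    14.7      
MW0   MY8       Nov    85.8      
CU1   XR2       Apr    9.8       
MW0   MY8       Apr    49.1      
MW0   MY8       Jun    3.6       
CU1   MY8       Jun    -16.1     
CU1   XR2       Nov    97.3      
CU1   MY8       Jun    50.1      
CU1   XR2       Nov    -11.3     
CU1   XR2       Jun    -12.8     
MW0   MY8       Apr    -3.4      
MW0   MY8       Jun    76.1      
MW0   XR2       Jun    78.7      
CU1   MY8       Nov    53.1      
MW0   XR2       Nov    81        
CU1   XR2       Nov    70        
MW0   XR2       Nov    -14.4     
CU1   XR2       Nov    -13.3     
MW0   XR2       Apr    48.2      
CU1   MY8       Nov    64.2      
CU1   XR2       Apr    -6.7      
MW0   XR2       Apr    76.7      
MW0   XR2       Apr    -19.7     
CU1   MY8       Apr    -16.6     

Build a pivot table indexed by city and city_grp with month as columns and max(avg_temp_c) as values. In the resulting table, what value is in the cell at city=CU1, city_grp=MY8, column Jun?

Rows with city=CU1, city_grp=MY8 and month=Jun: avg_temp_c values are 1.2, 16.1, 7.9, -16.1, 50.1.
max(1.2, 16.1, 7.9, -16.1, 50.1) = 50.1.

50.1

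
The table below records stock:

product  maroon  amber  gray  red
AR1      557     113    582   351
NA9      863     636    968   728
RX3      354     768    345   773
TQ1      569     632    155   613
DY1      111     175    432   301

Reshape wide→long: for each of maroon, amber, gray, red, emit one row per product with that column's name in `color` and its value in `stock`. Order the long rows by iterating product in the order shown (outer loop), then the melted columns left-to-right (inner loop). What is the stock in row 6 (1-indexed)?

636

20 rows total (5 × 4). Row 6: index ⌊(6-1)/4⌋ = 1 into product → NA9; (6-1) mod 4 = 1 into the melted columns → amber.
So row 6 is (NA9, amber, 636); stock = 636.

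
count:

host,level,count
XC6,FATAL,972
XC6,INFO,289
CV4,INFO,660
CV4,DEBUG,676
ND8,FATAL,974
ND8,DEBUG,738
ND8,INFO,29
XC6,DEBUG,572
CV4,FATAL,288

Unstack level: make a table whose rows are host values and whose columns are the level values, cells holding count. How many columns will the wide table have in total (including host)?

4

1 column for host plus 3 distinct level values → 4 columns.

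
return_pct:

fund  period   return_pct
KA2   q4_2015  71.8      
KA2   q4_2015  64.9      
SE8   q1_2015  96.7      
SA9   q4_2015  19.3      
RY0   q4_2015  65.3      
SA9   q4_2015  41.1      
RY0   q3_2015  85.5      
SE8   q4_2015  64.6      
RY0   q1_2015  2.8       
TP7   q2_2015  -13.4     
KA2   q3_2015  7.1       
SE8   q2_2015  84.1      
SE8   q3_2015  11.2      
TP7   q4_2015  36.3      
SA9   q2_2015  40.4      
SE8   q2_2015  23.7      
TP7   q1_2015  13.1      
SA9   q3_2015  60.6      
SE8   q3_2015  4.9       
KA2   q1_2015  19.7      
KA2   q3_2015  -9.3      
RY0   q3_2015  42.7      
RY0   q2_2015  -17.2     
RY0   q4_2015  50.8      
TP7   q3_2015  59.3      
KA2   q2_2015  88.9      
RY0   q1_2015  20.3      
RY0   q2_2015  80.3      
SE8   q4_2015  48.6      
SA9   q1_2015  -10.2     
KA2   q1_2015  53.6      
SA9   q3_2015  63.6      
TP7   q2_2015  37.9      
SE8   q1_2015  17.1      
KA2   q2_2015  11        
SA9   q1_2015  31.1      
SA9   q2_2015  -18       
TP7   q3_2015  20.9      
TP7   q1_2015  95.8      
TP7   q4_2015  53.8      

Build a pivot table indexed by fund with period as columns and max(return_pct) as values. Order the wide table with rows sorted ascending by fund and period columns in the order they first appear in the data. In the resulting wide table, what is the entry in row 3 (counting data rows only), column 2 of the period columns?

With rows sorted ascending by fund, row 3 is fund=SA9. period columns in first-appearance order: q4_2015, q1_2015, q3_2015, q2_2015; column 2 is q1_2015.
Long rows with fund=SA9, period=q1_2015: max(-10.2, 31.1) = 31.1.

31.1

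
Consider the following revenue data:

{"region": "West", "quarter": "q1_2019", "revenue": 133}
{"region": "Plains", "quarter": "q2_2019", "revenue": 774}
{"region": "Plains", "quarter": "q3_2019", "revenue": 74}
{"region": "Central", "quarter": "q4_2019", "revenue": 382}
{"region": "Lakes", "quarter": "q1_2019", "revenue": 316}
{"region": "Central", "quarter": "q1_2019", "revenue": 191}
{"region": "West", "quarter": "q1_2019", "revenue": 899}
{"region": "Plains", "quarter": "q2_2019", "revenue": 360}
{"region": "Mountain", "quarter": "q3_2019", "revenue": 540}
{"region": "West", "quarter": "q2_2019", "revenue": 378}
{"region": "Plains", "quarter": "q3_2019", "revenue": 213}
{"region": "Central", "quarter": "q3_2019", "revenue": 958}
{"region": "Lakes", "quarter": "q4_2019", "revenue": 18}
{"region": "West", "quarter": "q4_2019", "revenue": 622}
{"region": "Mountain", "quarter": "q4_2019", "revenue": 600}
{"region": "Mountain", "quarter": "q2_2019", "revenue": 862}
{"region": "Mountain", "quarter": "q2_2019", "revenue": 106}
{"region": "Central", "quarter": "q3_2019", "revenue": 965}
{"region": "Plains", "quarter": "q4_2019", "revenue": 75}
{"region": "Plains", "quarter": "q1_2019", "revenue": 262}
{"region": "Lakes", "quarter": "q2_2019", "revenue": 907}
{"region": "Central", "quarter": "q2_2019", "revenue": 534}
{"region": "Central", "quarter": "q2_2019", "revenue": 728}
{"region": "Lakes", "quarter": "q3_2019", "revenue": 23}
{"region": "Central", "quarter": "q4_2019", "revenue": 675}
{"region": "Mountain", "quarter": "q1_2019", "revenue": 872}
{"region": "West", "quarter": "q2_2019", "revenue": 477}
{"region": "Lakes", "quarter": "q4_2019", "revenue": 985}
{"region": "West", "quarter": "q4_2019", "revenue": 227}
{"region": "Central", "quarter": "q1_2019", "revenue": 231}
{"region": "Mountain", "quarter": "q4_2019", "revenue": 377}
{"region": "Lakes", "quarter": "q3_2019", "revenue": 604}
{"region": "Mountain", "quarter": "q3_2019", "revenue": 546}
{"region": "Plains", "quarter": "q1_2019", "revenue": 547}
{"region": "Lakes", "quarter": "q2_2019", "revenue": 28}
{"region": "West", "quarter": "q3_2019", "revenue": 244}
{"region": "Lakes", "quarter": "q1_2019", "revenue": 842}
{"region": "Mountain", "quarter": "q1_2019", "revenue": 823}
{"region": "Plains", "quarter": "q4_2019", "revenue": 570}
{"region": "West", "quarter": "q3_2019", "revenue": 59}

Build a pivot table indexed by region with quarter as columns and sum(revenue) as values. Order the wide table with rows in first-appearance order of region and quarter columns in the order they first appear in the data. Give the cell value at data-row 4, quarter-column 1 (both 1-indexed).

1158

With rows in first-appearance order of region, row 4 is region=Lakes. quarter columns in first-appearance order: q1_2019, q2_2019, q3_2019, q4_2019; column 1 is q1_2019.
Long rows with region=Lakes, quarter=q1_2019: 316 + 842 = 1158.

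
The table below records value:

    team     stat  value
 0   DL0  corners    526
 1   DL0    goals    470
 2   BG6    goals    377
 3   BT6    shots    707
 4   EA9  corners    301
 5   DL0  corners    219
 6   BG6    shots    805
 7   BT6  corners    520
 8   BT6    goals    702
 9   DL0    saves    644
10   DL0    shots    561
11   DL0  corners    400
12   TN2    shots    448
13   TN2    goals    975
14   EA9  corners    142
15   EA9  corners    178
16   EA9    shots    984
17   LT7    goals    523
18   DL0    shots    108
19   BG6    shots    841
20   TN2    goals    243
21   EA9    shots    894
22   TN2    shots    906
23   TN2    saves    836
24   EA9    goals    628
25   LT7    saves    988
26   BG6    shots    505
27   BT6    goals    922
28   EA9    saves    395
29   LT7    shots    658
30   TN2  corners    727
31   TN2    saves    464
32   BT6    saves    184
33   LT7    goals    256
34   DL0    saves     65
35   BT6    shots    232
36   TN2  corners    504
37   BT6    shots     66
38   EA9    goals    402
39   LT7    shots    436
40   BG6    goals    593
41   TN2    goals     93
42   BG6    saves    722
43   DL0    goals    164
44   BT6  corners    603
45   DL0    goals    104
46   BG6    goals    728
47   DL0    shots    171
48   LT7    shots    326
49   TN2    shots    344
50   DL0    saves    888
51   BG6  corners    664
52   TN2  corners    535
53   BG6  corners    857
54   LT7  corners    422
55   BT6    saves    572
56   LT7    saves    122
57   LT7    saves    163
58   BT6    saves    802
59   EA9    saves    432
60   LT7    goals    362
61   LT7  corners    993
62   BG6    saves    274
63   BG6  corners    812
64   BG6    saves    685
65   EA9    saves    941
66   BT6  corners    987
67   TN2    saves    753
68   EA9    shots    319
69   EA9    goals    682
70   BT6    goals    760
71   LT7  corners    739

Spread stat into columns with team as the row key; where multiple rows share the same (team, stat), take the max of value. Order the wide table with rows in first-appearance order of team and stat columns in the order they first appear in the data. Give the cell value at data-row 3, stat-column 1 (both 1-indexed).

987

With rows in first-appearance order of team, row 3 is team=BT6. stat columns in first-appearance order: corners, goals, shots, saves; column 1 is corners.
Long rows with team=BT6, stat=corners: max(520, 603, 987) = 987.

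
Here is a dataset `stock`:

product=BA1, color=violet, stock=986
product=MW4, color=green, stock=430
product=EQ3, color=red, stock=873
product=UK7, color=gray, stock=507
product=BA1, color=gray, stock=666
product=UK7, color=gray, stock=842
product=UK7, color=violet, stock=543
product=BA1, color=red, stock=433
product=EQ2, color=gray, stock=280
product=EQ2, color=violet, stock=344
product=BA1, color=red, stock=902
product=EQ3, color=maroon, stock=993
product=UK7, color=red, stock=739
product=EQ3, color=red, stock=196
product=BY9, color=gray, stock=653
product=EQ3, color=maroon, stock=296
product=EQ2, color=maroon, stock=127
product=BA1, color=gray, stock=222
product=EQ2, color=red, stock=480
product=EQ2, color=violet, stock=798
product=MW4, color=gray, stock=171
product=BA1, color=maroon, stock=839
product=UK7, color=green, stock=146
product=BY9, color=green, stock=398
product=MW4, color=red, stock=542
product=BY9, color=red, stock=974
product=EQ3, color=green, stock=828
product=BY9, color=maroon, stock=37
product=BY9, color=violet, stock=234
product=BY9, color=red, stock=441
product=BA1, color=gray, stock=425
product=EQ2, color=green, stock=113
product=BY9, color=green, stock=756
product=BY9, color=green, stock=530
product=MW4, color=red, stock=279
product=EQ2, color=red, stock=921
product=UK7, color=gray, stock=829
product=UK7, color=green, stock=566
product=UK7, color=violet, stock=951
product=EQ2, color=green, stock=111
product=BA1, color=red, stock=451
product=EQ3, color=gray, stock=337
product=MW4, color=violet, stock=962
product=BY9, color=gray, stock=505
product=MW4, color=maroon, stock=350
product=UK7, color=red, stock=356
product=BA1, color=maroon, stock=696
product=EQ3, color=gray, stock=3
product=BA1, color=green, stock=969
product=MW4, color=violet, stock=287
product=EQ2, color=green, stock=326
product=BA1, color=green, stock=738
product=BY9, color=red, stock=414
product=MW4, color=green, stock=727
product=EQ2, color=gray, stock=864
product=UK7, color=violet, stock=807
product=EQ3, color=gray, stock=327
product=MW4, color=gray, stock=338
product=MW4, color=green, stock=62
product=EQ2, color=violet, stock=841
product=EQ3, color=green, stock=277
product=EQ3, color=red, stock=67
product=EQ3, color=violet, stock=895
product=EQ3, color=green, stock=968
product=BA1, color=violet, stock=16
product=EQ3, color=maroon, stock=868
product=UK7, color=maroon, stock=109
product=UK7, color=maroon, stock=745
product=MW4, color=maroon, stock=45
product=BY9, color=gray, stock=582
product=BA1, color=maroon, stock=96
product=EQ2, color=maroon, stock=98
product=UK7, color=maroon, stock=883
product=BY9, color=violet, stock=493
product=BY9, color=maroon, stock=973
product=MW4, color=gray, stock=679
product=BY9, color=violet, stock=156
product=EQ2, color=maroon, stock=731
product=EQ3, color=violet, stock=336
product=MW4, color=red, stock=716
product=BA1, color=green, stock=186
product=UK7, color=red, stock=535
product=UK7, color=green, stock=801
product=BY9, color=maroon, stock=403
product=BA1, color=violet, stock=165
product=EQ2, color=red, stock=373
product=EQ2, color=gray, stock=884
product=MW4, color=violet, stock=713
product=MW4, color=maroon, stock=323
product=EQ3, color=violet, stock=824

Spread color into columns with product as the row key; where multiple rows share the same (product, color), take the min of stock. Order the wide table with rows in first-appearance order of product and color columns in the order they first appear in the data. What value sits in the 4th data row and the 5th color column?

With rows in first-appearance order of product, row 4 is product=UK7. color columns in first-appearance order: violet, green, red, gray, maroon; column 5 is maroon.
Long rows with product=UK7, color=maroon: min(109, 745, 883) = 109.

109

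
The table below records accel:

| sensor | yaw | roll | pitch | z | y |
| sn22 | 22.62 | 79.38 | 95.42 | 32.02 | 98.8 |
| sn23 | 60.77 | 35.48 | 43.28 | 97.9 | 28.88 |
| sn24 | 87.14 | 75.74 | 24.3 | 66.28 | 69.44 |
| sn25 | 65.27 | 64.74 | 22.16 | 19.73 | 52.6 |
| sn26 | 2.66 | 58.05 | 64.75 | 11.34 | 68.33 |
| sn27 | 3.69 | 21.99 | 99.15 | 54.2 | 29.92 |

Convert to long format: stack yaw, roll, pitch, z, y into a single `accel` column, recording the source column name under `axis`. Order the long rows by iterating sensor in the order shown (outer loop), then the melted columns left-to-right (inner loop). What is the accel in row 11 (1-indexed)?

87.14

30 rows total (6 × 5). Row 11: index ⌊(11-1)/5⌋ = 2 into sensor → sn24; (11-1) mod 5 = 0 into the melted columns → yaw.
So row 11 is (sn24, yaw, 87.14); accel = 87.14.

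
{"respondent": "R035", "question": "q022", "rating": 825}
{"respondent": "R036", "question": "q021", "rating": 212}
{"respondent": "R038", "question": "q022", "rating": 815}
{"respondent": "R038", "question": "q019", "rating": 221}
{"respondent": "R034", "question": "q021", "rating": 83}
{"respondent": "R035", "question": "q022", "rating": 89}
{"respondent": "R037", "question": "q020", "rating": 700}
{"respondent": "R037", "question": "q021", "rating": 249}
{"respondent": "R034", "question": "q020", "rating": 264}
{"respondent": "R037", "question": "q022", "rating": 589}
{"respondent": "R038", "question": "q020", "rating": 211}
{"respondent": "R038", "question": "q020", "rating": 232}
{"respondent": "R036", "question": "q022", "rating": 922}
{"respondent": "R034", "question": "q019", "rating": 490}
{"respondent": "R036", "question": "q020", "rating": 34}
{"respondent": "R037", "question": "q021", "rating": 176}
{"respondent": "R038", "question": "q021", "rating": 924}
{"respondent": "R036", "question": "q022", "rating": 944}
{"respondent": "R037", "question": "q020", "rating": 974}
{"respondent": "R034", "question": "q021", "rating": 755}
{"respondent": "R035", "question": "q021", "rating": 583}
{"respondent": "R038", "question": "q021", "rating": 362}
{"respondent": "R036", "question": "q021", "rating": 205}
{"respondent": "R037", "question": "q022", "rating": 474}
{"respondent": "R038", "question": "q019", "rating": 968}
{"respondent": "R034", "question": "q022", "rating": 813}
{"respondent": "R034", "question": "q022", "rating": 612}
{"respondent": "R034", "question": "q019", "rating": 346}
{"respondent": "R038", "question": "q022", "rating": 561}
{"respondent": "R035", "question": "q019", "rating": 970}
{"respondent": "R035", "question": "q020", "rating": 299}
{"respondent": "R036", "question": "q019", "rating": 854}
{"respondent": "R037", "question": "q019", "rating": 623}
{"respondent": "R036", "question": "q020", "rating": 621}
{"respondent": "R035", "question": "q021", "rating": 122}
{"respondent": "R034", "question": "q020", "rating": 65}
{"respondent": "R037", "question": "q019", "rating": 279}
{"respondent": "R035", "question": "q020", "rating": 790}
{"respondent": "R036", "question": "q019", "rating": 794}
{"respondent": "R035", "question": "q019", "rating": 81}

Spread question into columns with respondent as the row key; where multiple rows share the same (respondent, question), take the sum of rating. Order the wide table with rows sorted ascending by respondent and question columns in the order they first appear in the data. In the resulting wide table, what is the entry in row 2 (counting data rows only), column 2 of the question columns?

With rows sorted ascending by respondent, row 2 is respondent=R035. question columns in first-appearance order: q022, q021, q019, q020; column 2 is q021.
Long rows with respondent=R035, question=q021: 583 + 122 = 705.

705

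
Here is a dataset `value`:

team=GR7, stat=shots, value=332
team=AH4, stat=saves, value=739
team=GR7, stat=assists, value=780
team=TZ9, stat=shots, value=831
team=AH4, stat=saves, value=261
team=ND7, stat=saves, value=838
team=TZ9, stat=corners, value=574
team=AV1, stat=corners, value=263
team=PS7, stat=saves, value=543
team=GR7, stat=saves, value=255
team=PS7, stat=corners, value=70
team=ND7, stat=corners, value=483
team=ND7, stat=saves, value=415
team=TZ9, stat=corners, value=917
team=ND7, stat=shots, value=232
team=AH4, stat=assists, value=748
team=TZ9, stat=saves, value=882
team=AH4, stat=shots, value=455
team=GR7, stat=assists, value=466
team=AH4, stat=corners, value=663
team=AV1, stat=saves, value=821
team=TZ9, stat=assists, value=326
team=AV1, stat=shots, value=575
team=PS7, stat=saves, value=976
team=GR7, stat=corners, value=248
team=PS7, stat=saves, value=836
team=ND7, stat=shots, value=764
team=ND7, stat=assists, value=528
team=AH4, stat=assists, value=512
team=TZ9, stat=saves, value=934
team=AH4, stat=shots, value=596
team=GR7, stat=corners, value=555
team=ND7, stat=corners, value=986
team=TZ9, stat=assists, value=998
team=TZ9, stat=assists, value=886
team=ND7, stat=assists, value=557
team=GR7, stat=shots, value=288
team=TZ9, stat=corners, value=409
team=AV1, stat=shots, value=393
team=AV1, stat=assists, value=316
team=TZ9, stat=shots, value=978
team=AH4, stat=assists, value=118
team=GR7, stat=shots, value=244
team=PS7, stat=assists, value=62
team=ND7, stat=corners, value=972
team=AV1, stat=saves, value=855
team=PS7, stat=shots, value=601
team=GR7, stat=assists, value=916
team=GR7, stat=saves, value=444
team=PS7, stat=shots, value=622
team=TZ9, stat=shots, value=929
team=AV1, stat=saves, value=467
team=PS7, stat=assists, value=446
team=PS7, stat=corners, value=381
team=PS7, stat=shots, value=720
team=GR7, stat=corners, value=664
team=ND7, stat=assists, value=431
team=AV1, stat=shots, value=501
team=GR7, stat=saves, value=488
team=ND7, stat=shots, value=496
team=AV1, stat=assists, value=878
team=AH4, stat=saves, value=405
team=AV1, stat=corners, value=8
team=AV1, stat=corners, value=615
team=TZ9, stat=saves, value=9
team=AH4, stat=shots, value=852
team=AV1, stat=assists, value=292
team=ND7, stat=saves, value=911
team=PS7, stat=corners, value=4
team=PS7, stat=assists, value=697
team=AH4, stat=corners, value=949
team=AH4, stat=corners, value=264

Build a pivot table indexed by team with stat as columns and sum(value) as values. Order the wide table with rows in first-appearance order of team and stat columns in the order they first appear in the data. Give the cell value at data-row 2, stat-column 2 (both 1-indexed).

1405

With rows in first-appearance order of team, row 2 is team=AH4. stat columns in first-appearance order: shots, saves, assists, corners; column 2 is saves.
Long rows with team=AH4, stat=saves: 739 + 261 + 405 = 1405.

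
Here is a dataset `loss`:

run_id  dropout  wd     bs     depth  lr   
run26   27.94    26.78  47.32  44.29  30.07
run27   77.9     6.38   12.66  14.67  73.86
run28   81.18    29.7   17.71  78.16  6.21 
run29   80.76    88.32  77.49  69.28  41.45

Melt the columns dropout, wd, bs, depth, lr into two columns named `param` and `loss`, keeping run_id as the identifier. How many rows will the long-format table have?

4 run_id values × 5 melted columns = 20 rows.

20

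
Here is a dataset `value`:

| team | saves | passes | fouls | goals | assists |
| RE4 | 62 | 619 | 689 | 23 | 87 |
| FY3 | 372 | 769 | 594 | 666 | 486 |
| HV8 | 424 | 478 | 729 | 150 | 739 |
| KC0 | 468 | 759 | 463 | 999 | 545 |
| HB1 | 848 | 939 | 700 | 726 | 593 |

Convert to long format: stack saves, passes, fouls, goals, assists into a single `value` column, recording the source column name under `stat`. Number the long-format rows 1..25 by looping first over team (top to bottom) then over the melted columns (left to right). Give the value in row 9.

666

25 rows total (5 × 5). Row 9: index ⌊(9-1)/5⌋ = 1 into team → FY3; (9-1) mod 5 = 3 into the melted columns → goals.
So row 9 is (FY3, goals, 666); value = 666.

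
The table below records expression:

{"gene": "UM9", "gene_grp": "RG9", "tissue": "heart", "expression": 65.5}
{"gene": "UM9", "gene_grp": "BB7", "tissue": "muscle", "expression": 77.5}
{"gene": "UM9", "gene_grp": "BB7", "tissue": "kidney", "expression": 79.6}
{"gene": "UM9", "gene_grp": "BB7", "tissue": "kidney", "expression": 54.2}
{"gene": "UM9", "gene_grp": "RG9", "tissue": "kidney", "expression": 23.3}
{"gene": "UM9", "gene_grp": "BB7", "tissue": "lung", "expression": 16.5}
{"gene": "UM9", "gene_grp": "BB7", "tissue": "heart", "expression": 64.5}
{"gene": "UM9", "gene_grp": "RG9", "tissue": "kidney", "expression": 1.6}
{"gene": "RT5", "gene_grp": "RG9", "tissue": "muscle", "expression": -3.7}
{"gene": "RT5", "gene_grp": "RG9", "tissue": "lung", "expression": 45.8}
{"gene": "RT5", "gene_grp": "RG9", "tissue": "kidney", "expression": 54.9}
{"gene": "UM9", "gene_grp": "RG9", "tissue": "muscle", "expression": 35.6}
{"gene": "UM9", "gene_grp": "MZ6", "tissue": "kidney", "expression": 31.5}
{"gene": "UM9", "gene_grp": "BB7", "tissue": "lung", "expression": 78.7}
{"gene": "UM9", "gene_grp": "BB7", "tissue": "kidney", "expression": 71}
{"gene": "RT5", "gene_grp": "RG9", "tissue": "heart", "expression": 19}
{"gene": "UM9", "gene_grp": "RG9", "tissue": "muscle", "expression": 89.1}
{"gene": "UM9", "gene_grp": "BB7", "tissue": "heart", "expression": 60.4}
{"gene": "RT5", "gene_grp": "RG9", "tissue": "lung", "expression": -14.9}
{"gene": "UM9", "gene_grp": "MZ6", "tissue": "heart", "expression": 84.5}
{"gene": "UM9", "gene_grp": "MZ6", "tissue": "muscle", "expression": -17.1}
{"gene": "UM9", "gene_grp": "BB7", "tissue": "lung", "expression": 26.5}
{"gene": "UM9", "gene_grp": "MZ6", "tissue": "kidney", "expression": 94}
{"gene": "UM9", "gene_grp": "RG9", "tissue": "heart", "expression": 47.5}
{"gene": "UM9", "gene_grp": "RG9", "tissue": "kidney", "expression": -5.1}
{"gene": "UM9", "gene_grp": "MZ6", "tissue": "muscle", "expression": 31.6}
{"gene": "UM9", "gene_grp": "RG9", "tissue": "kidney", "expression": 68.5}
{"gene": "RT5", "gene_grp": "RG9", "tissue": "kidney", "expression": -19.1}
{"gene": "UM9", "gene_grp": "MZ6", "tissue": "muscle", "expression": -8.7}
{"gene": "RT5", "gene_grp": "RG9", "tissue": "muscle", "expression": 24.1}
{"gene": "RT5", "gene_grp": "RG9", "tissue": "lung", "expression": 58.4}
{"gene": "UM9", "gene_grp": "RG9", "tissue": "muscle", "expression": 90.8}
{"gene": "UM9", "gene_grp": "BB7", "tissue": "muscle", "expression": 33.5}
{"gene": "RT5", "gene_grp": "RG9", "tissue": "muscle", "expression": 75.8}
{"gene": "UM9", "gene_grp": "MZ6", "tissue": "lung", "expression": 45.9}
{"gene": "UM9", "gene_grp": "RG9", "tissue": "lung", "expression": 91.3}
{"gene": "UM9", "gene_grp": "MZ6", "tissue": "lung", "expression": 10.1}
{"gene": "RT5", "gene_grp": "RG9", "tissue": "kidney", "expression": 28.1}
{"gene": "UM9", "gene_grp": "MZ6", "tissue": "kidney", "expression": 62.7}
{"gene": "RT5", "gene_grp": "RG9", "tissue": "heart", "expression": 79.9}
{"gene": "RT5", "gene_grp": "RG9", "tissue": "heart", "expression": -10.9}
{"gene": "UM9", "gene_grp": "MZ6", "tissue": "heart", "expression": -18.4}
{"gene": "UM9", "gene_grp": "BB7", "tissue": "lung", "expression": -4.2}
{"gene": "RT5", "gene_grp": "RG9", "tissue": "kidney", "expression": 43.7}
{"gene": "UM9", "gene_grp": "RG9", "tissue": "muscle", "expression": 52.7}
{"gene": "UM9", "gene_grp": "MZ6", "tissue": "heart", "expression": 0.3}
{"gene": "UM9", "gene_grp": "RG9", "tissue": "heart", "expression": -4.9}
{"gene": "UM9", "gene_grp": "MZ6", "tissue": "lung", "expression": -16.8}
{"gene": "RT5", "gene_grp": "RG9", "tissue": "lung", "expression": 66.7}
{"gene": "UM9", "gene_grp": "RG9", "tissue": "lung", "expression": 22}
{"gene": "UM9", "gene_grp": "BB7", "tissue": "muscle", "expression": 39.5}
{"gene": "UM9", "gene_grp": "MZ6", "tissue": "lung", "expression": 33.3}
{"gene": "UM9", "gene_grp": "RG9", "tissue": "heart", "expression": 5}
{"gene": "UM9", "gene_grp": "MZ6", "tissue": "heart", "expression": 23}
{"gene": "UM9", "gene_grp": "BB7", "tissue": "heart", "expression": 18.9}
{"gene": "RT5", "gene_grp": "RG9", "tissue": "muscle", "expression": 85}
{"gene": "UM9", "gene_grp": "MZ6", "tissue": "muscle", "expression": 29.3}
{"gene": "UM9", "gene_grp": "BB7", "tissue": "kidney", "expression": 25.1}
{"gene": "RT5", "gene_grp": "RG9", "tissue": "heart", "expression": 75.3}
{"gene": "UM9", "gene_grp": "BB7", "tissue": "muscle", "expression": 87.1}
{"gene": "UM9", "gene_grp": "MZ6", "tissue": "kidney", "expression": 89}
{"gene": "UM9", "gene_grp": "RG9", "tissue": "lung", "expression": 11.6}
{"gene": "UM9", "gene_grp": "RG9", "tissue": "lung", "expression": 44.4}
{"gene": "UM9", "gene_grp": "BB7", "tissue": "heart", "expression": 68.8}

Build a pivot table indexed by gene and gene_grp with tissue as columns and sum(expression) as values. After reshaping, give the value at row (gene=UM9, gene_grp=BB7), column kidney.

Rows with gene=UM9, gene_grp=BB7 and tissue=kidney: expression values are 79.6, 54.2, 71, 25.1.
79.6 + 54.2 + 71 + 25.1 = 229.9.

229.9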